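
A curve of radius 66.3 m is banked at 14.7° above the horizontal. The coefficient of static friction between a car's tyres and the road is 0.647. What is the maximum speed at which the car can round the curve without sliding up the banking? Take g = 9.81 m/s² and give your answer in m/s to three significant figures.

At the maximum speed, friction acts down the slope at its limiting value f = μN. Radially (horizontal, toward centre): N sinθ + μN cosθ = mv²/r. Vertically: N cosθ − μN sinθ = mg.
Dividing: v² = r g (sinθ + μcosθ)/(cosθ − μsinθ).
sinθ + μcosθ = 0.2538 + 0.647×0.9673 = 0.8796; cosθ − μsinθ = 0.9673 − 0.647×0.2538 = 0.8031.
v² = 66.3 × 9.81 × 0.8796/0.8031 = 712.4 m²/s², so v = 26.69 m/s.

26.7 m/s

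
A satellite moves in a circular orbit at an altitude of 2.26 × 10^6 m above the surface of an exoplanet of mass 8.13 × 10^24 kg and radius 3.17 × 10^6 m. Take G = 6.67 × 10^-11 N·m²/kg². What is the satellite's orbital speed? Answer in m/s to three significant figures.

9990 m/s

Orbital radius r = R + h = 3.17 × 10^6 + 2.26 × 10^6 = 5.430 × 10^6 m.
Gravity supplies the centripetal force: G M m / r² = m v² / r, so v = √(GM/r).
v = √(6.67 × 10^-11 × 8.13 × 10^24 / 5.430 × 10^6) = √(9.987 × 10^7) = 9993 m/s.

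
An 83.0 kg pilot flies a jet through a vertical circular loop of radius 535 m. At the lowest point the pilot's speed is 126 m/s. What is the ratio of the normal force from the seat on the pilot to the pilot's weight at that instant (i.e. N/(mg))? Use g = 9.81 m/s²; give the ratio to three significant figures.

4.02

At the bottom, N − mg = mv²/r, so N = m(v²/r + g) and N/(mg) = v²/(rg) + 1 = (126)²/(535 × 9.81) + 1 = 3.025 + 1 = 4.025.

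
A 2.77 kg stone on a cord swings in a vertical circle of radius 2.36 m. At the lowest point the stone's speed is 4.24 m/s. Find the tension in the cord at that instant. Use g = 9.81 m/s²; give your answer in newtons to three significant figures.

48.3 N

At the lowest point, T points up (toward the centre) and the weight mg points down (away from the centre), so the net inward force is T − mg = mv²/r.
T = m(v²/r + g) = 2.77 × ((4.24)²/2.36 + 9.81) = 2.77 × (7.618 + 9.81) = 2.77 × 17.43 = 48.27 N.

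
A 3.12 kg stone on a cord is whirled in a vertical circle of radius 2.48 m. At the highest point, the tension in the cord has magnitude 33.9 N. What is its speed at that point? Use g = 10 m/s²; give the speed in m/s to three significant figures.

At the top, T + mg = mv²/r, so v = √(r(T/m + g)) = √(2.48 × (33.9/3.12 + 10.0)) = √(2.48 × 20.87) = √51.75 = 7.193 m/s.

7.19 m/s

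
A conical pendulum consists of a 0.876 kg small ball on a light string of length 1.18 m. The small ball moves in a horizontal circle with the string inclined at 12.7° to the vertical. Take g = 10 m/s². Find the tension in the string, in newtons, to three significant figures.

8.98 N

Vertically the bob has no acceleration, so T cosθ = mg.
T = mg/cosθ = 0.876 × 10.0 / cos 12.7° = 8.760/0.9755 = 8.980 N.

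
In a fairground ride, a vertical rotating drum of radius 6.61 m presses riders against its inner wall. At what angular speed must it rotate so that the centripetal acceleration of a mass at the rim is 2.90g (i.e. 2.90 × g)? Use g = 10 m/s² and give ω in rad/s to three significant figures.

2.09 rad/s

Centripetal acceleration a_c = ω²r. Setting ω²r = 2.90g:
ω = √(2.90g / r) = √(2.90 × 10.0 / 6.61) = √4.387 = 2.095 rad/s.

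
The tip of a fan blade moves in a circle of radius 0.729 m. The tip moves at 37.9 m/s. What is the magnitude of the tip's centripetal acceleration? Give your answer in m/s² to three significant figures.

a_c = v²/r = (37.90)²/0.729 = 1436/0.729 = 1970 m/s².

1970 m/s²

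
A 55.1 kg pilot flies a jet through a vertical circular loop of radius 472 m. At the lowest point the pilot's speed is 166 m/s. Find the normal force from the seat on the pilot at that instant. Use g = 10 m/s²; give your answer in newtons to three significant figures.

3770 N

At the lowest point, N points up (toward the centre) and the weight mg points down (away from the centre), so the net inward force is N − mg = mv²/r.
N = m(v²/r + g) = 55.1 × ((166)²/472 + 10.0) = 55.1 × (58.38 + 10.0) = 55.1 × 68.38 = 3768 N.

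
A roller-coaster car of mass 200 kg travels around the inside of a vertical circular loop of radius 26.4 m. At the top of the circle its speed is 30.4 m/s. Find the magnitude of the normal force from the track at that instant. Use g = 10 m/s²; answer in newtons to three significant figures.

5000 N

At the top, both N and the weight mg point inward (toward the centre), so N + mg = mv²/r.
N = m(v²/r − g) = 200 × ((30.4)²/26.4 − 10.0) = 200 × (35.01 − 10.0) = 200 × 25.01 = 5001 N.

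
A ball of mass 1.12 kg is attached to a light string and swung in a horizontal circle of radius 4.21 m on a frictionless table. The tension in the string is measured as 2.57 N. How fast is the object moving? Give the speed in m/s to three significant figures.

3.11 m/s

T = m v²/r ⇒ v = √(T r / m) = √(2.57 × 4.21 / 1.12) = √9.660 = 3.108 m/s.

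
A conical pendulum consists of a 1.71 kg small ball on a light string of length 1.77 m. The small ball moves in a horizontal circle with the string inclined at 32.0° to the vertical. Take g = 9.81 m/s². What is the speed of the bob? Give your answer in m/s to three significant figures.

2.40 m/s

The radius of the circle is r = L sinθ = 1.77 × sin 32.0° = 0.9380 m.
Horizontally T sinθ = mv²/r and vertically T cosθ = mg, so tanθ = v²/(rg).
v = √(r g tanθ) = √(0.9380 × 9.81 × 0.6249) = √5.750 = 2.398 m/s.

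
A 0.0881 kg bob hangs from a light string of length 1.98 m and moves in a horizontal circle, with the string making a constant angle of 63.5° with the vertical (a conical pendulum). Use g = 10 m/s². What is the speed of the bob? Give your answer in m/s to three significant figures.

The radius of the circle is r = L sinθ = 1.98 × sin 63.5° = 1.772 m.
Horizontally T sinθ = mv²/r and vertically T cosθ = mg, so tanθ = v²/(rg).
v = √(r g tanθ) = √(1.772 × 10.0 × 2.006) = √35.54 = 5.962 m/s.

5.96 m/s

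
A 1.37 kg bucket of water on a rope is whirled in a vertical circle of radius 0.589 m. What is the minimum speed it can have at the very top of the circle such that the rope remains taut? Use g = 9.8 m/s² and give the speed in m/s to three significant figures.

2.40 m/s

At the top, both weight mg and T point toward the centre: T + mg = mv²/r.
At minimum speed T → 0, so mg = mv_min²/r ⇒ v_min = √(g r) = √(9.8 × 0.589) = 2.403 m/s.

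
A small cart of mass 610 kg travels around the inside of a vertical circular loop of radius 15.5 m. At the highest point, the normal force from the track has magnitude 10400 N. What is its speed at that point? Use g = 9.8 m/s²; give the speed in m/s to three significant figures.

At the top, N + mg = mv²/r, so v = √(r(N/m + g)) = √(15.5 × (10400/610 + 9.8)) = √(15.5 × 26.85) = √416.2 = 20.40 m/s.

20.4 m/s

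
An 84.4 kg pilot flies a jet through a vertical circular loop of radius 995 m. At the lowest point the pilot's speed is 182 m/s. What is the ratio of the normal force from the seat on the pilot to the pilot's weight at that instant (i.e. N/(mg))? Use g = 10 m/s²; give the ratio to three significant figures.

4.33

At the bottom, N − mg = mv²/r, so N = m(v²/r + g) and N/(mg) = v²/(rg) + 1 = (182)²/(995 × 10.0) + 1 = 3.329 + 1 = 4.329.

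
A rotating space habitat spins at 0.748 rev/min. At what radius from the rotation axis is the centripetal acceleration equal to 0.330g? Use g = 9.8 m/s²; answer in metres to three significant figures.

ω = 0.748 rev/min × 2π/60 = 0.07833 rad/s.
a_c = ω²r = 0.330g ⇒ r = 0.330 × 9.8 / (0.07833)² = 3.234/0.006136 = 527.1 m.

527 m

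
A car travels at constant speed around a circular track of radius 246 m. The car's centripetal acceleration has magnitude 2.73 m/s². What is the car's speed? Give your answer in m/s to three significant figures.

25.9 m/s

a_c = v²/r ⇒ v = √(a_c · r) = √(2.73 × 246) = √671.6 = 25.91 m/s.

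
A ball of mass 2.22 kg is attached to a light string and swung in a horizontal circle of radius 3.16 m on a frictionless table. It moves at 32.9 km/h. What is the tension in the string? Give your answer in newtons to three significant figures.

58.7 N

v = 32.9 km/h = 32.9/3.6 = 9.139 m/s.
The tension is the only horizontal force, so it supplies the full centripetal force: T = m v²/r = 2.22 × (9.139)²/3.16 = 2.22 × 83.52/3.16 = 58.67 N.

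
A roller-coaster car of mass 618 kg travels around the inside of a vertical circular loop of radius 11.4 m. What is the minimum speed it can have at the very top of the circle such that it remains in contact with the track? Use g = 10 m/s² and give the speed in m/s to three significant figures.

10.7 m/s

At the top, both weight mg and N point toward the centre: N + mg = mv²/r.
At minimum speed N → 0, so mg = mv_min²/r ⇒ v_min = √(g r) = √(10.0 × 11.4) = 10.68 m/s.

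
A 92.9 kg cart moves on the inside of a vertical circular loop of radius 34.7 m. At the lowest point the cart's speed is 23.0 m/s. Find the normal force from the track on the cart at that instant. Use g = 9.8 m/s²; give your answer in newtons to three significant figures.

2330 N

At the lowest point, N points up (toward the centre) and the weight mg points down (away from the centre), so the net inward force is N − mg = mv²/r.
N = m(v²/r + g) = 92.9 × ((23.0)²/34.7 + 9.8) = 92.9 × (15.24 + 9.8) = 92.9 × 25.04 = 2327 N.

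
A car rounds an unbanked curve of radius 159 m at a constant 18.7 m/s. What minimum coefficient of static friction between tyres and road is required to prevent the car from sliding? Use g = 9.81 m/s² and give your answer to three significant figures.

Friction provides the centripetal force: μ_s m g = m v²/r, so μ_s = v²/(g r) = (18.70)²/(9.81 × 159) = 349.7/1560 = 0.2242.

0.224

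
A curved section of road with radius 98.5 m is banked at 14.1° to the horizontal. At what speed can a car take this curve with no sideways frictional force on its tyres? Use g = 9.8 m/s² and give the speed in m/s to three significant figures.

On a frictionless banked curve, N sinθ = mv²/r and N cosθ = mg, so tanθ = v²/(rg).
v = √(r g tanθ) = √(98.5 × 9.8 × tan 14.1°) = √(98.5 × 9.8 × 0.2512) = √242.5 = 15.57 m/s.

15.6 m/s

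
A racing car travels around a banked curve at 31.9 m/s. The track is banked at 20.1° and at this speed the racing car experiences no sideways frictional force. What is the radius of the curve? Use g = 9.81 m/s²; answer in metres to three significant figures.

283 m

Frictionless banking: tanθ = v²/(rg), so r = v²/(g tanθ).
r = (31.9)²/(9.81 × tan 20.1°) = 1018/(9.81 × 0.3659) = 1018/3.590 = 283.5 m.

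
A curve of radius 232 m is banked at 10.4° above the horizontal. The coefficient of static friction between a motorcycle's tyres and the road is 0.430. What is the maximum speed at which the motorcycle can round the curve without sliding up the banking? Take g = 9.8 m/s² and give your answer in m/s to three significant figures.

38.9 m/s

At the maximum speed, friction acts down the slope at its limiting value f = μN. Radially (horizontal, toward centre): N sinθ + μN cosθ = mv²/r. Vertically: N cosθ − μN sinθ = mg.
Dividing: v² = r g (sinθ + μcosθ)/(cosθ − μsinθ).
sinθ + μcosθ = 0.1805 + 0.430×0.9836 = 0.6035; cosθ − μsinθ = 0.9836 − 0.430×0.1805 = 0.9059.
v² = 232 × 9.8 × 0.6035/0.9059 = 1514 m²/s², so v = 38.92 m/s.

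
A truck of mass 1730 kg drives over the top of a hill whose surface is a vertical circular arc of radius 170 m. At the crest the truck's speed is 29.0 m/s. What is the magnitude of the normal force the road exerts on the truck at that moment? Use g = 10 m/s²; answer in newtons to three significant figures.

At the crest the centripetal acceleration points downward (toward the centre of the arc), so mg − N = mv²/r.
N = m(g − v²/r) = 1730 × (10.0 − (29.0)²/170) = 1730 × (10.0 − 4.947) = 1730 × 5.053 = 8742 N.

8740 N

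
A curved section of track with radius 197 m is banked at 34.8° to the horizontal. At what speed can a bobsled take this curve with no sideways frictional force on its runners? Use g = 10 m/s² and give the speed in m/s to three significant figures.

On a frictionless banked curve, N sinθ = mv²/r and N cosθ = mg, so tanθ = v²/(rg).
v = √(r g tanθ) = √(197 × 10.0 × tan 34.8°) = √(197 × 10.0 × 0.6950) = √1369 = 37.00 m/s.

37.0 m/s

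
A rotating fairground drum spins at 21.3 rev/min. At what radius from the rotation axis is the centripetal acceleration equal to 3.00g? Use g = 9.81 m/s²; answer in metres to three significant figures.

5.92 m

ω = 21.3 rev/min × 2π/60 = 2.231 rad/s.
a_c = ω²r = 3.00g ⇒ r = 3.00 × 9.81 / (2.231)² = 29.43/4.975 = 5.915 m.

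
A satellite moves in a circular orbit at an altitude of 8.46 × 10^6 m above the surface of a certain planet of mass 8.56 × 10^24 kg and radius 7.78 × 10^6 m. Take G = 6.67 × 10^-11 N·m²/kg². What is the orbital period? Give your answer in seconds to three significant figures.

r = R + h = 7.78 × 10^6 + 8.46 × 10^6 = 1.624 × 10^7 m. Gravity provides the centripetal force: G M m / r² = m v² / r ⇒ v = √(GM/r) = 5929 m/s.
T = 2πr/v = 2π × 1.624 × 10^7 / 5929 = 17210 s.

17200 s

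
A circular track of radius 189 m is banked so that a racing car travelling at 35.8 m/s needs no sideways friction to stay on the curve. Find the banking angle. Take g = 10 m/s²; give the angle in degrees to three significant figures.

34.1°

For a frictionless banked turn: horizontally N sinθ = mv²/r and vertically N cosθ = mg.
Dividing: tanθ = v²/(r g) = (35.8)²/(189 × 10.0) = 1282/1890 = 0.6781.
θ = arctan(0.6781) = 34.14°.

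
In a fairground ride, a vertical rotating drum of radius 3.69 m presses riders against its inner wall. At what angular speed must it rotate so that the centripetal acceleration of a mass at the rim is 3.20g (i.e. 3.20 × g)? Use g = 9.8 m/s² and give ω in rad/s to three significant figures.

Centripetal acceleration a_c = ω²r. Setting ω²r = 3.20g:
ω = √(3.20g / r) = √(3.20 × 9.8 / 3.69) = √8.499 = 2.915 rad/s.

2.92 rad/s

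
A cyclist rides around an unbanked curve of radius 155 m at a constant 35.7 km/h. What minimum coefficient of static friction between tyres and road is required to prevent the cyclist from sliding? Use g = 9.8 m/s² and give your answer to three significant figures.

0.0647

v = 35.7/3.6 = 9.917 m/s.
Friction provides the centripetal force: μ_s m g = m v²/r, so μ_s = v²/(g r) = (9.917)²/(9.8 × 155) = 98.34/1519 = 0.06474.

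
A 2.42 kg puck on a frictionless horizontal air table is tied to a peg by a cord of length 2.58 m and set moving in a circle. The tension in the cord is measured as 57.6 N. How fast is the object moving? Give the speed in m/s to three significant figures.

T = m v²/r ⇒ v = √(T r / m) = √(57.6 × 2.58 / 2.42) = √61.41 = 7.836 m/s.

7.84 m/s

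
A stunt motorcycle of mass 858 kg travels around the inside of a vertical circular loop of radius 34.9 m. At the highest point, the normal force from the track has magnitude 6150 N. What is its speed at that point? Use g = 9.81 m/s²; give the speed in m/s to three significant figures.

24.3 m/s

At the top, N + mg = mv²/r, so v = √(r(N/m + g)) = √(34.9 × (6150/858 + 9.81)) = √(34.9 × 16.98) = √592.5 = 24.34 m/s.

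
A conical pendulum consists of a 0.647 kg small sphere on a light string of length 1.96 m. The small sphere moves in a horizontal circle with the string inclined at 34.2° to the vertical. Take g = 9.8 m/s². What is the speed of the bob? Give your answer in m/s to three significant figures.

2.71 m/s

The radius of the circle is r = L sinθ = 1.96 × sin 34.2° = 1.102 m.
Horizontally T sinθ = mv²/r and vertically T cosθ = mg, so tanθ = v²/(rg).
v = √(r g tanθ) = √(1.102 × 9.8 × 0.6796) = √7.337 = 2.709 m/s.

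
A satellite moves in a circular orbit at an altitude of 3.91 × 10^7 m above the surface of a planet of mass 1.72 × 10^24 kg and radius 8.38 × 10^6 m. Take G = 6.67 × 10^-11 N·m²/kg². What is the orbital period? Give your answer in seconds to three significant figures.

192000 s

r = R + h = 8.38 × 10^6 + 3.91 × 10^7 = 4.748 × 10^7 m. Gravity provides the centripetal force: G M m / r² = m v² / r ⇒ v = √(GM/r) = 1554 m/s.
T = 2πr/v = 2π × 4.748 × 10^7 / 1554 = 191900 s.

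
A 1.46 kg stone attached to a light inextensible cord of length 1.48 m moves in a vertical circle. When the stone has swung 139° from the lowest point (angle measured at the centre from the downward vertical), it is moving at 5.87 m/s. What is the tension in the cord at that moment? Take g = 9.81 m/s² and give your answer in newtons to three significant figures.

Take the radial direction toward the centre of the circle as positive. The component of the weight along the string toward the centre is −mg cos φ (φ measured from the bottom), so Newton's second law along the string gives T − mg cos φ = m v²/r.
cos 139° = -0.7547, so T = m(v²/r + g cos φ) = 1.46 × ((5.87)²/1.48 + 9.81 × -0.7547) = 1.46 × (23.28 + (-7.404)) = 1.46 × 15.88 = 23.18 N.

23.2 N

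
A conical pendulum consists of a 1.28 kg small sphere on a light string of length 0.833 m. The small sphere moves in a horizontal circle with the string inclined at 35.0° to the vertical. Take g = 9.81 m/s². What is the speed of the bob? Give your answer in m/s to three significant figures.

1.81 m/s

The radius of the circle is r = L sinθ = 0.833 × sin 35.0° = 0.4778 m.
Horizontally T sinθ = mv²/r and vertically T cosθ = mg, so tanθ = v²/(rg).
v = √(r g tanθ) = √(0.4778 × 9.81 × 0.7002) = √3.282 = 1.812 m/s.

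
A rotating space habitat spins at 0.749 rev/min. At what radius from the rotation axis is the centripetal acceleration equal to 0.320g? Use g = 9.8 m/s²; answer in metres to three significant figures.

ω = 0.749 rev/min × 2π/60 = 0.07844 rad/s.
a_c = ω²r = 0.320g ⇒ r = 0.320 × 9.8 / (0.07844)² = 3.136/0.006152 = 509.7 m.

510 m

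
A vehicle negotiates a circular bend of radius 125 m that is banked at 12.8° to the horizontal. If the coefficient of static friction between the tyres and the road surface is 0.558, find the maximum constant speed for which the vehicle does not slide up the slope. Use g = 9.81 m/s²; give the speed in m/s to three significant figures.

At the maximum speed, friction acts down the slope at its limiting value f = μN. Radially (horizontal, toward centre): N sinθ + μN cosθ = mv²/r. Vertically: N cosθ − μN sinθ = mg.
Dividing: v² = r g (sinθ + μcosθ)/(cosθ − μsinθ).
sinθ + μcosθ = 0.2215 + 0.558×0.9751 = 0.7657; cosθ − μsinθ = 0.9751 − 0.558×0.2215 = 0.8515.
v² = 125 × 9.81 × 0.7657/0.8515 = 1103 m²/s², so v = 33.21 m/s.

33.2 m/s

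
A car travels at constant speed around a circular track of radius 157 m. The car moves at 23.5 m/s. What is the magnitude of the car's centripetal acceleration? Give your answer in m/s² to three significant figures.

3.52 m/s²

a_c = v²/r = (23.50)²/157 = 552.2/157 = 3.518 m/s².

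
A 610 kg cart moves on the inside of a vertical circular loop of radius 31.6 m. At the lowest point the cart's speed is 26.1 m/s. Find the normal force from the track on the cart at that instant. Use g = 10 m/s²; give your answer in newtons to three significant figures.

At the lowest point, N points up (toward the centre) and the weight mg points down (away from the centre), so the net inward force is N − mg = mv²/r.
N = m(v²/r + g) = 610 × ((26.1)²/31.6 + 10.0) = 610 × (21.56 + 10.0) = 610 × 31.56 = 19250 N.

19200 N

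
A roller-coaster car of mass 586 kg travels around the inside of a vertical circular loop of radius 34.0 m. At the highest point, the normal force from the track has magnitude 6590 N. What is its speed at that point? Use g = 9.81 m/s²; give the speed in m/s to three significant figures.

At the top, N + mg = mv²/r, so v = √(r(N/m + g)) = √(34.0 × (6590/586 + 9.81)) = √(34.0 × 21.06) = √715.9 = 26.76 m/s.

26.8 m/s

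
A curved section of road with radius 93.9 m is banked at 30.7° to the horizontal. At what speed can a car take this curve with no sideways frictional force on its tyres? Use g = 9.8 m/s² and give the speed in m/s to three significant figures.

23.4 m/s

On a frictionless banked curve, N sinθ = mv²/r and N cosθ = mg, so tanθ = v²/(rg).
v = √(r g tanθ) = √(93.9 × 9.8 × tan 30.7°) = √(93.9 × 9.8 × 0.5938) = √546.4 = 23.37 m/s.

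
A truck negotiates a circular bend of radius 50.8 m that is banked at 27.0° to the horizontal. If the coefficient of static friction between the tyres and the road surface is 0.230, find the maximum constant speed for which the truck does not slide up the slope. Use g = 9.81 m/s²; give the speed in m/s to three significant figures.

At the maximum speed, friction acts down the slope at its limiting value f = μN. Radially (horizontal, toward centre): N sinθ + μN cosθ = mv²/r. Vertically: N cosθ − μN sinθ = mg.
Dividing: v² = r g (sinθ + μcosθ)/(cosθ − μsinθ).
sinθ + μcosθ = 0.4540 + 0.230×0.8910 = 0.6589; cosθ − μsinθ = 0.8910 − 0.230×0.4540 = 0.7866.
v² = 50.8 × 9.81 × 0.6589/0.7866 = 417.5 m²/s², so v = 20.43 m/s.

20.4 m/s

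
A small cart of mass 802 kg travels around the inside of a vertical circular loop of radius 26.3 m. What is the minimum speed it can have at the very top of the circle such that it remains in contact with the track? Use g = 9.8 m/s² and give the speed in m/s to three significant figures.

16.1 m/s

At the top, both weight mg and N point toward the centre: N + mg = mv²/r.
At minimum speed N → 0, so mg = mv_min²/r ⇒ v_min = √(g r) = √(9.8 × 26.3) = 16.05 m/s.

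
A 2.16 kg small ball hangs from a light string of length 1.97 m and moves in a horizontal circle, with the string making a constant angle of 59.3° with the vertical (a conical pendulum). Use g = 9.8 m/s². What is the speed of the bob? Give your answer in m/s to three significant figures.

The radius of the circle is r = L sinθ = 1.97 × sin 59.3° = 1.694 m.
Horizontally T sinθ = mv²/r and vertically T cosθ = mg, so tanθ = v²/(rg).
v = √(r g tanθ) = √(1.694 × 9.8 × 1.684) = √27.96 = 5.288 m/s.

5.29 m/s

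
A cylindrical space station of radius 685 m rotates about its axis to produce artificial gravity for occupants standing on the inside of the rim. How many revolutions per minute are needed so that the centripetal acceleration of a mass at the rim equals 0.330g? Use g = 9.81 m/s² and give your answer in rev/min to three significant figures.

Require ω²r = 0.330g, so ω = √(0.330 × 9.81/685) = 0.06875 rad/s.
In rev/min: ω × 60/(2π) = 0.06875 × 60/(2π) = 0.6565 rev/min.

0.656 rev/min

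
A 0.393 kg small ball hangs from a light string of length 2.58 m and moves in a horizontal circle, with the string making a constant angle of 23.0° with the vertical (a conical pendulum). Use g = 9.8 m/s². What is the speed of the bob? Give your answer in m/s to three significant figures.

2.05 m/s

The radius of the circle is r = L sinθ = 2.58 × sin 23.0° = 1.008 m.
Horizontally T sinθ = mv²/r and vertically T cosθ = mg, so tanθ = v²/(rg).
v = √(r g tanθ) = √(1.008 × 9.8 × 0.4245) = √4.193 = 2.048 m/s.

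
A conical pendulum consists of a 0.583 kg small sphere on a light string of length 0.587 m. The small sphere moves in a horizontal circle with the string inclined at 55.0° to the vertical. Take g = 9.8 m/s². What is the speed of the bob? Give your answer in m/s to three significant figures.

The radius of the circle is r = L sinθ = 0.587 × sin 55.0° = 0.4808 m.
Horizontally T sinθ = mv²/r and vertically T cosθ = mg, so tanθ = v²/(rg).
v = √(r g tanθ) = √(0.4808 × 9.8 × 1.428) = √6.730 = 2.594 m/s.

2.59 m/s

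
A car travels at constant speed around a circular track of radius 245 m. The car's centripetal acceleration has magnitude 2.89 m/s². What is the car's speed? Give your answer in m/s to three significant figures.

26.6 m/s

a_c = v²/r ⇒ v = √(a_c · r) = √(2.89 × 245) = √708.1 = 26.61 m/s.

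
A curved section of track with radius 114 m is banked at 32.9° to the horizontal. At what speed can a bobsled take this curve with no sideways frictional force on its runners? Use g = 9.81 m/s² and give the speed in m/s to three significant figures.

26.9 m/s

On a frictionless banked curve, N sinθ = mv²/r and N cosθ = mg, so tanθ = v²/(rg).
v = √(r g tanθ) = √(114 × 9.81 × tan 32.9°) = √(114 × 9.81 × 0.6469) = √723.5 = 26.90 m/s.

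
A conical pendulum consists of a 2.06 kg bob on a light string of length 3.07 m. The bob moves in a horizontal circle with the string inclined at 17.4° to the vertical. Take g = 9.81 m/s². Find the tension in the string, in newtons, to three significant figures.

Vertically the bob has no acceleration, so T cosθ = mg.
T = mg/cosθ = 2.06 × 9.81 / cos 17.4° = 20.21/0.9542 = 21.18 N.

21.2 N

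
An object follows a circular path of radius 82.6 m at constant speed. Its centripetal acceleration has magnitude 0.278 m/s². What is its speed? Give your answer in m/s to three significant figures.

a_c = v²/r ⇒ v = √(a_c · r) = √(0.278 × 82.6) = √22.96 = 4.792 m/s.

4.79 m/s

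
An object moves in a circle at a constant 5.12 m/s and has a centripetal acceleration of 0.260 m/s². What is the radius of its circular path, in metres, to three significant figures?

101 m

a_c = v²/r ⇒ r = v²/a_c = (5.12)²/0.260 = 26.21/0.260 = 100.8 m.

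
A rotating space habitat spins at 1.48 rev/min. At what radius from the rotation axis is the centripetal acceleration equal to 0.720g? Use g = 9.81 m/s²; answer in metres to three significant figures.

ω = 1.48 rev/min × 2π/60 = 0.1550 rad/s.
a_c = ω²r = 0.720g ⇒ r = 0.720 × 9.81 / (0.1550)² = 7.063/0.02402 = 294.0 m.

294 m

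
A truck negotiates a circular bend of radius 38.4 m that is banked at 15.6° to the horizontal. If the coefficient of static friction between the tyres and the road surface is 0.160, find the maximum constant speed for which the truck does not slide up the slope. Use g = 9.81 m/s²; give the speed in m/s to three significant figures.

13.2 m/s

At the maximum speed, friction acts down the slope at its limiting value f = μN. Radially (horizontal, toward centre): N sinθ + μN cosθ = mv²/r. Vertically: N cosθ − μN sinθ = mg.
Dividing: v² = r g (sinθ + μcosθ)/(cosθ − μsinθ).
sinθ + μcosθ = 0.2689 + 0.160×0.9632 = 0.4230; cosθ − μsinθ = 0.9632 − 0.160×0.2689 = 0.9201.
v² = 38.4 × 9.81 × 0.4230/0.9201 = 173.2 m²/s², so v = 13.16 m/s.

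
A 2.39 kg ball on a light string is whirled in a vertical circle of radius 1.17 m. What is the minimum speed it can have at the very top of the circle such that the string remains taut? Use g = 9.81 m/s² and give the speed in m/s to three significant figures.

3.39 m/s

At the highest point the centre is directly below, so both the weight and T act inward: T + mg = mv²/r.
At minimum speed T → 0, so mg = mv_min²/r ⇒ v_min = √(g r) = √(9.81 × 1.17) = 3.388 m/s.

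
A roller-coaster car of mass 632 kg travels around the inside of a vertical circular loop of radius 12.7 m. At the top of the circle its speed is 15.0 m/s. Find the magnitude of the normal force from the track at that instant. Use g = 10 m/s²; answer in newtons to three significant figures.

4880 N

At the top, both N and the weight mg point inward (toward the centre), so N + mg = mv²/r.
N = m(v²/r − g) = 632 × ((15.0)²/12.7 − 10.0) = 632 × (17.72 − 10.0) = 632 × 7.717 = 4877 N.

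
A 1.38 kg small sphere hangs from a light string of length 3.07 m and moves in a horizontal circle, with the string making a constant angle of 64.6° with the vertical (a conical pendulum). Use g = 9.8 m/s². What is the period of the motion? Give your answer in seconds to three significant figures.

2.30 s

r = L sinθ = 2.773 m. From T sinθ = mω²r and T cosθ = mg: tanθ = ω²r/g, so ω² = g tanθ / r = g/(L cosθ).
ω = √(g/(L cosθ)) = √(9.8/(3.07 × 0.4289)) = √7.442 = 2.728 rad/s.
Period = 2π/ω = 2.303 s.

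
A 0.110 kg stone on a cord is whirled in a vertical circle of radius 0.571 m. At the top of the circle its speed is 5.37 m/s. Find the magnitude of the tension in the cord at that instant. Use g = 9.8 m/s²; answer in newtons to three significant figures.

At the top, both T and the weight mg point inward (toward the centre), so T + mg = mv²/r.
T = m(v²/r − g) = 0.110 × ((5.37)²/0.571 − 9.8) = 0.110 × (50.50 − 9.8) = 0.110 × 40.70 = 4.477 N.

4.48 N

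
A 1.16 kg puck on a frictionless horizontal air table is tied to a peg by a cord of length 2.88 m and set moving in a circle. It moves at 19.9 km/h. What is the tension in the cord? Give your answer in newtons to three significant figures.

v = 19.9 km/h = 19.9/3.6 = 5.528 m/s.
The tension is the only horizontal force, so it supplies the full centripetal force: T = m v²/r = 1.16 × (5.528)²/2.88 = 1.16 × 30.56/2.88 = 12.31 N.

12.3 N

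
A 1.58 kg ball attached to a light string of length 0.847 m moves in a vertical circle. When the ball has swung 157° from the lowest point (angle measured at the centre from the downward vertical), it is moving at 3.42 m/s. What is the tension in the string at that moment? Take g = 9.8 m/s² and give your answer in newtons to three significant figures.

7.57 N

Take the radial direction toward the centre of the circle as positive. The component of the weight along the string toward the centre is −mg cos φ (φ measured from the bottom), so Newton's second law along the string gives T − mg cos φ = m v²/r.
cos 157° = -0.9205, so T = m(v²/r + g cos φ) = 1.58 × ((3.42)²/0.847 + 9.8 × -0.9205) = 1.58 × (13.81 + (-9.021)) = 1.58 × 4.788 = 7.565 N.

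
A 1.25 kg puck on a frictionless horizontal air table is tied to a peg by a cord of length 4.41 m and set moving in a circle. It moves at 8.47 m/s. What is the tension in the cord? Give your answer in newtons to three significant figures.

20.3 N

The tension is the only horizontal force, so it supplies the full centripetal force: T = m v²/r = 1.25 × (8.470)²/4.41 = 1.25 × 71.74/4.41 = 20.33 N.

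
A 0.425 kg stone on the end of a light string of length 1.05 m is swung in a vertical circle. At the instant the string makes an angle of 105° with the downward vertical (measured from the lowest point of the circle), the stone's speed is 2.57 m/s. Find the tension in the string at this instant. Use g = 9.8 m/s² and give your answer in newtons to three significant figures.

Take the radial direction toward the centre of the circle as positive. The component of the weight along the string toward the centre is −mg cos φ (φ measured from the bottom), so Newton's second law along the string gives T − mg cos φ = m v²/r.
cos 105° = -0.2588, so T = m(v²/r + g cos φ) = 0.425 × ((2.57)²/1.05 + 9.8 × -0.2588) = 0.425 × (6.290 + (-2.536)) = 0.425 × 3.754 = 1.595 N.

1.60 N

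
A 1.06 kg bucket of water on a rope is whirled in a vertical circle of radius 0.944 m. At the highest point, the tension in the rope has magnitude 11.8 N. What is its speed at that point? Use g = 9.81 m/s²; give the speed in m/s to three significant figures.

4.45 m/s

At the top, T + mg = mv²/r, so v = √(r(T/m + g)) = √(0.944 × (11.8/1.06 + 9.81)) = √(0.944 × 20.94) = √19.77 = 4.446 m/s.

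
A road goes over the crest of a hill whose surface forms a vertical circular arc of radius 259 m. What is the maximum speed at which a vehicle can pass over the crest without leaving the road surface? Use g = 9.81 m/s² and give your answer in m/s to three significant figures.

50.4 m/s

At the crest the centre of the circle is below the vehicle, so the net downward (centripetal) force is mg − N = mv²/r.
The vehicle leaves the road when N → 0, giving v_max = √(g r) = √(9.81 × 259) = 50.41 m/s.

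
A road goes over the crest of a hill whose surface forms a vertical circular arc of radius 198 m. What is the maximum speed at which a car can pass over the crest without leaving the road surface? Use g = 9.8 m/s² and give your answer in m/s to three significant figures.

At the crest the centre of the circle is below the car, so the net downward (centripetal) force is mg − N = mv²/r.
The car leaves the road when N → 0, giving v_max = √(g r) = √(9.8 × 198) = 44.05 m/s.

44.0 m/s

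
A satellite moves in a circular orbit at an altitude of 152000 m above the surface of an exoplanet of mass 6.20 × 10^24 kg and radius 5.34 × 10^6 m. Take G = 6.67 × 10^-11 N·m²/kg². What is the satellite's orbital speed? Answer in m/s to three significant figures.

8680 m/s

Orbital radius r = R + h = 5.34 × 10^6 + 152000 = 5.492 × 10^6 m.
Gravity supplies the centripetal force: G M m / r² = m v² / r, so v = √(GM/r).
v = √(6.67 × 10^-11 × 6.20 × 10^24 / 5.492 × 10^6) = √(7.530 × 10^7) = 8677 m/s.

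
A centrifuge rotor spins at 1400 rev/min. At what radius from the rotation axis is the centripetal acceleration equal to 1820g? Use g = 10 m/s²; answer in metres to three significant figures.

0.847 m

ω = 1400 rev/min × 2π/60 = 146.6 rad/s.
a_c = ω²r = 1820g ⇒ r = 1820 × 10.0 / (146.6)² = 18200/21490 = 0.8468 m.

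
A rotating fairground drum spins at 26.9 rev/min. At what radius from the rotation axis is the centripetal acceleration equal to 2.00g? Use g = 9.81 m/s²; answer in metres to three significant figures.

ω = 26.9 rev/min × 2π/60 = 2.817 rad/s.
a_c = ω²r = 2.00g ⇒ r = 2.00 × 9.81 / (2.817)² = 19.62/7.935 = 2.473 m.

2.47 m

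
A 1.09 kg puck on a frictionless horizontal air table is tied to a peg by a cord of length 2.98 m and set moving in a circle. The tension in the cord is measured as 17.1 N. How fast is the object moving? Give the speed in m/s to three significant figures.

6.84 m/s

T = m v²/r ⇒ v = √(T r / m) = √(17.1 × 2.98 / 1.09) = √46.75 = 6.837 m/s.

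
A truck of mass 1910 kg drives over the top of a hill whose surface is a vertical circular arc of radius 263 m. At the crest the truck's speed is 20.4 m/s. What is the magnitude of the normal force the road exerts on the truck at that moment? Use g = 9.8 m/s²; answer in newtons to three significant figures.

At the crest the centripetal acceleration points downward (toward the centre of the arc), so mg − N = mv²/r.
N = m(g − v²/r) = 1910 × (9.8 − (20.4)²/263) = 1910 × (9.8 − 1.582) = 1910 × 8.218 = 15700 N.

15700 N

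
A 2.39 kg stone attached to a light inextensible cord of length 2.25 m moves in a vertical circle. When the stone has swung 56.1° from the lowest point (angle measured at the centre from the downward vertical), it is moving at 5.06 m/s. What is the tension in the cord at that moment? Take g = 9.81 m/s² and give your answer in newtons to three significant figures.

Take the radial direction toward the centre of the circle as positive. The component of the weight along the string toward the centre is −mg cos φ (φ measured from the bottom), so Newton's second law along the string gives T − mg cos φ = m v²/r.
cos 56.1° = 0.5577, so T = m(v²/r + g cos φ) = 2.39 × ((5.06)²/2.25 + 9.81 × 0.5577) = 2.39 × (11.38 + (5.471)) = 2.39 × 16.85 = 40.27 N.

40.3 N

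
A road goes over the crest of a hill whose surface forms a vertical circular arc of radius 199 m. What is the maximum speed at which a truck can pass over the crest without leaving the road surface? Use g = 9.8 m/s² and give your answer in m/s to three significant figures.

44.2 m/s

At the crest the centre of the circle is below the truck, so the net downward (centripetal) force is mg − N = mv²/r.
The truck leaves the road when N → 0, giving v_max = √(g r) = √(9.8 × 199) = 44.16 m/s.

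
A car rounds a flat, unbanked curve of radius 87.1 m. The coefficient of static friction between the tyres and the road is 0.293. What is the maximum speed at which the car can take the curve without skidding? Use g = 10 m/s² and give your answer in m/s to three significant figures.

On a flat curve, static friction is the only horizontal force, so it must supply the full centripetal force: μ_s m g = m v²/r.
Mass cancels: v_max = √(μ_s g r) = √(0.293 × 10.0 × 87.1) = √255.2 = 15.98 m/s.

16.0 m/s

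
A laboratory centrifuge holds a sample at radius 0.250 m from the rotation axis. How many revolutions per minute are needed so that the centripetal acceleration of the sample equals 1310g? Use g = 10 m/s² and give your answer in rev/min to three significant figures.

Require ω²r = 1310g, so ω = √(1310 × 10.0/0.250) = 228.9 rad/s.
In rev/min: ω × 60/(2π) = 228.9 × 60/(2π) = 2186 rev/min.

2190 rev/min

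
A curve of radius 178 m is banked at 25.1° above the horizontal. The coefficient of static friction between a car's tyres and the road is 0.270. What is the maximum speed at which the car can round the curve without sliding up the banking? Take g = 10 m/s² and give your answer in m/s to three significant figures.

At the maximum speed, friction acts down the slope at its limiting value f = μN. Radially (horizontal, toward centre): N sinθ + μN cosθ = mv²/r. Vertically: N cosθ − μN sinθ = mg.
Dividing: v² = r g (sinθ + μcosθ)/(cosθ − μsinθ).
sinθ + μcosθ = 0.4242 + 0.270×0.9056 = 0.6687; cosθ − μsinθ = 0.9056 − 0.270×0.4242 = 0.7910.
v² = 178 × 10.0 × 0.6687/0.7910 = 1505 m²/s², so v = 38.79 m/s.

38.8 m/s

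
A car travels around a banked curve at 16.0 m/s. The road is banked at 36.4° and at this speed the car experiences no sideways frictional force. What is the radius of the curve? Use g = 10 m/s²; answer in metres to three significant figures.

34.7 m

Frictionless banking: tanθ = v²/(rg), so r = v²/(g tanθ).
r = (16.0)²/(10.0 × tan 36.4°) = 256.0/(10.0 × 0.7373) = 256.0/7.373 = 34.72 m.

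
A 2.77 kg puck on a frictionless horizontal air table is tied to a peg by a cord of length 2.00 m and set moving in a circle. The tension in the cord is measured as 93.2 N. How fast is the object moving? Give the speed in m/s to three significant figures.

8.20 m/s

T = m v²/r ⇒ v = √(T r / m) = √(93.2 × 2.00 / 2.77) = √67.29 = 8.203 m/s.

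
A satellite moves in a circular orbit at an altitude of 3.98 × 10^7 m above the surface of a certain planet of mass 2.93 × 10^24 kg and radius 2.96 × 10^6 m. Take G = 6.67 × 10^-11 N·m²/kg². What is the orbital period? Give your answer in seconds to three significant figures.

126000 s

r = R + h = 2.96 × 10^6 + 3.98 × 10^7 = 4.276 × 10^7 m. Gravity provides the centripetal force: G M m / r² = m v² / r ⇒ v = √(GM/r) = 2138 m/s.
T = 2πr/v = 2π × 4.276 × 10^7 / 2138 = 125700 s.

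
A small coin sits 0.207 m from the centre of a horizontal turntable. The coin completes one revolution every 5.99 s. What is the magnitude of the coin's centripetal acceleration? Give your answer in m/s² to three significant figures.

0.228 m/s²

v = 2πr/T = 2π × 0.207/5.99 = 0.2171 m/s.
a_c = v²/r = (0.2171)²/0.207 = 0.04715/0.207 = 0.2278 m/s².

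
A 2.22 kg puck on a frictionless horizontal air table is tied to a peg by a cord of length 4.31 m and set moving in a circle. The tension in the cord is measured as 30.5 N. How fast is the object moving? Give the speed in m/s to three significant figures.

T = m v²/r ⇒ v = √(T r / m) = √(30.5 × 4.31 / 2.22) = √59.21 = 7.695 m/s.

7.70 m/s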